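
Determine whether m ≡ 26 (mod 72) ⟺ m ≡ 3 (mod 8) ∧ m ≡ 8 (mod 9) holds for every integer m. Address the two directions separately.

[⇒] This fails: m = 26 gives 26 ≡ 26 (mod 72) but 26 ≡ 2 (mod 8), so the conjunction on the right does not hold.

[⇐] This fails: m = 35 satisfies both congruences on the right (35 ≡ 3 mod 8 and 35 ≡ 8 mod 9) yet 35 ≡ 35 (mod 72), not 26.

Both directions fail.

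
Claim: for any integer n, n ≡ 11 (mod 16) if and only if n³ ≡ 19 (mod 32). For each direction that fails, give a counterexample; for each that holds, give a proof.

Only the converse holds.

(⟹) This fails: take n = 27. Then 27 ≡ 11 (mod 16), but 27³ = 19683 ≡ 3 (mod 32), not 19.

(⟸) Conversely, the residues r modulo 32 with r³ ≡ 19 (mod 32) are exactly {11}, and each is ≡ 11 (mod 16).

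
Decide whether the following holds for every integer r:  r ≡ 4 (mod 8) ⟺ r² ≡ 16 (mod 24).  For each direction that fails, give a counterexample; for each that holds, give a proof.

Neither implication holds.

(→) This fails: take r = 12. Then 12 ≡ 4 (mod 8), but 12² = 144 ≡ 0 (mod 24), not 16.

(←) This fails: take r = 8. Then 8² = 64 ≡ 16 (mod 24), yet 8 ≡ 0 (mod 8), not 4.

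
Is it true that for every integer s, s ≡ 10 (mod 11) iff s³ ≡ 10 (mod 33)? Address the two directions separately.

(⟹) This fails: take s = 21. Then 21 ≡ 10 (mod 11), but 21³ = 9261 ≡ 21 (mod 33), not 10.

(⟸) Conversely, the residues r modulo 33 with r³ ≡ 10 (mod 33) are exactly {10}, and each is ≡ 10 (mod 11).

(⇒) fails; (⇐) holds.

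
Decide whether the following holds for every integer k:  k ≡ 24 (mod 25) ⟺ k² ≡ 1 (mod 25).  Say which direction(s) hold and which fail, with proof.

(→) Suppose k ≡ 24 (mod 25). Write k = 25j + 24. Then (25j + 24)² = 625j² + 1200j + 576 = 25(25j² + 48j + 23) + 1, so k² ≡ 1 (mod 25).

(←) This fails: take k = 1. Then 1² = 1 ≡ 1 (mod 25), yet 1 ≡ 1 (mod 25), not 24.

Not equivalent: only (⇒) holds.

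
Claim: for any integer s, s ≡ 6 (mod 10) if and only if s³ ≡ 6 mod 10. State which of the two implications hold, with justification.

Converse. Suppose s³ ≡ 6 (mod 10). The only residue r in {0, …, 9} with r³ ≡ 6 (mod 10) is r = 6, so s ≡ 6 (mod 10).

Forward direction. Suppose s ≡ 6 (mod 10). Write s = 10j + 6. Then (10j + 6)³ = 1000j³ + 1800j² + 1080j + 216 = 10(100j³ + 180j² + 108j + 21) + 6, so s³ ≡ 6 (mod 10).

Both implications hold.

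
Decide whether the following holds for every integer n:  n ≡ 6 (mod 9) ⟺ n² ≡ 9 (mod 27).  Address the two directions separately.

Only the forward implication holds.

(⟹) Suppose n ≡ 6 (mod 9). Working modulo 27, n ∈ {6, 15, 24}; for each such r, r² ≡ 9 (mod 27).

(⟸) This fails: take n = 3. Then 3² = 9 ≡ 9 (mod 27), yet 3 ≡ 3 (mod 9), not 6.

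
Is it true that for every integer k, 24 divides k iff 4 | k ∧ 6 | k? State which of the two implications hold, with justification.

The forward direction holds; the converse fails.

(⇒) If 24 ∣ k, write k = 24q. Since 24 = 6·4, k = 4·(6q), so 4 ∣ k; and since 24 = 4·6, k = 6·(4q), so 6 ∣ k.

(⇐) This fails: take k = 12. Both 4 ∣ 12 and 6 ∣ 12, yet 12 is not a multiple of 24 (since 12 = 0·24 + 12), so 24 ∤ 12.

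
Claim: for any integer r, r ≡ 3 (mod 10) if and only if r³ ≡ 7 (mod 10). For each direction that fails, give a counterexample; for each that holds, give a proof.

Converse. Suppose r³ ≡ 7 (mod 10). The only residue r in {0, …, 9} with r³ ≡ 7 (mod 10) is r = 3, so r ≡ 3 (mod 10).

Forward direction. Suppose r ≡ 3 (mod 10). Write r = 10j + 3. Then (10j + 3)³ = 1000j³ + 900j² + 270j + 27 = 10(100j³ + 90j² + 27j + 2) + 7, so r³ ≡ 7 (mod 10).

Both directions hold; the statement is true.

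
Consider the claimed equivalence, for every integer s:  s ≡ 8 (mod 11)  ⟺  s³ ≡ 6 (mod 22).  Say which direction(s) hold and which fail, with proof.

(→) This fails: take s = 19. Then 19 ≡ 8 (mod 11), but 19³ = 6859 ≡ 17 (mod 22), not 6.

(←) Conversely, the residues r modulo 22 with r³ ≡ 6 (mod 22) are exactly {8}, and each is ≡ 8 (mod 11).

The forward direction fails; the converse holds.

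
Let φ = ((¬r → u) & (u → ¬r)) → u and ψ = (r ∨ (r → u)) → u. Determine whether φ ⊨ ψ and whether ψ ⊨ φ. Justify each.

The forward direction fails; the converse holds.

Forward direction. This fails. Under r = F, u = F, the left side is true but the right side is false.

Converse. Assume the antecedent. If r is true, the antecedent forces (r = T, u = T), and ((¬r → u) & (u → ¬r)) → u holds there. If r is false, ((¬r → u) & (u → ¬r)) → u reduces to true regardless of the other variables. Either way ((¬r → u) & (u → ¬r)) → u holds.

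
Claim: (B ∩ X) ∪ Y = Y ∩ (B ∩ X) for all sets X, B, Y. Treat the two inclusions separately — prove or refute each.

(⊆) This inclusion fails. Take X = {1}, B = {1}, Y = ∅; then 1 ∈ (B ∩ X) ∪ Y but 1 ∉ Y ∩ (B ∩ X).

(⊇) Let x ∈ Y ∩ (B ∩ X). Then x ∈ X ∩ B ∩ Y, from which x ∈ (B ∩ X) ∪ Y.

The sets are not equal: only the reverse inclusion holds.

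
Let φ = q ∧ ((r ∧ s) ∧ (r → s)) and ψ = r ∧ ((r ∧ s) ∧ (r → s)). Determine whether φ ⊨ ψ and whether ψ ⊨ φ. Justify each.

(⇒) holds; (⇐) fails.

[⇐] This fails. Under r = T, q = F, s = T, the left side is false but the right side is true.

[⇒] Assume the antecedent. If r is true, the antecedent forces (r = T, q = T, s = T), and r ∧ ((r ∧ s) ∧ (r → s)) holds there. If r is false, the antecedent cannot hold. Either way r ∧ ((r ∧ s) ∧ (r → s)) holds.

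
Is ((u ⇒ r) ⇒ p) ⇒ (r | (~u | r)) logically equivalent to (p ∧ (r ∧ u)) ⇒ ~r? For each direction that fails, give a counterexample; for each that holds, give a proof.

(⇒) This fails. Under r = T, u = T, p = T, the left side is true but the right side is false.

(⇐) This fails. Under r = F, u = T, p = F, the left side is false but the right side is true.

Neither implication holds.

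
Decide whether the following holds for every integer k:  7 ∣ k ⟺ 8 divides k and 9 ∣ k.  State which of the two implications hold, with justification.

(⟹) This fails: take k = 7. Certainly 7 ∣ 7, but 8 ∤ 7.

(⟸) This fails: take k = 72. Both 8 ∣ 72 and 9 ∣ 72, yet 72 is not a multiple of 7 (since 72 = 10·7 + 2), so 7 ∤ 72.

Neither direction holds.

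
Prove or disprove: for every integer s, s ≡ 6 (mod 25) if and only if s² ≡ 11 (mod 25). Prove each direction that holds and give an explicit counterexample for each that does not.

(→) Suppose s ≡ 6 (mod 25). Write s = 25j + 6. Then (25j + 6)² = 625j² + 300j + 36 = 25(25j² + 12j + 1) + 11, so s² ≡ 11 (mod 25).

(←) This fails: take s = 19. Then 19² = 361 ≡ 11 (mod 25), yet 19 ≡ 19 (mod 25), not 6.

Not equivalent: only (⇒) holds.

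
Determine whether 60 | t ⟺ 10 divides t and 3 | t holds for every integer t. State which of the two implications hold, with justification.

(⇒) If 60 ∣ t, write t = 60q. Since 60 = 6·10, t = 10·(6q), so 10 ∣ t; and since 60 = 20·3, t = 3·(20q), so 3 ∣ t.

(⇐) This fails: take t = 30. Both 10 ∣ 30 and 3 ∣ 30, yet 30 is not a multiple of 60 (since 30 = 0·60 + 30), so 60 ∤ 30.

The forward direction holds; the converse fails.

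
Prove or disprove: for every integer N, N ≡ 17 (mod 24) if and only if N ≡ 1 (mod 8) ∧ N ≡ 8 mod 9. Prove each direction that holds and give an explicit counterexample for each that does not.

(→) This fails: N = 65 gives 65 ≡ 17 (mod 24) but 65 ≡ 2 (mod 9), so the conjunction on the right does not hold.

(←) Conversely, if N ≡ 1 (mod 8) and N ≡ 8 (mod 9), then by the Chinese remainder theorem N ≡ 17 (mod 72). Since 17 ≡ 17 (mod 24) and 24 ∣ 72, we get N ≡ 17 (mod 24).

The forward direction fails; the converse holds.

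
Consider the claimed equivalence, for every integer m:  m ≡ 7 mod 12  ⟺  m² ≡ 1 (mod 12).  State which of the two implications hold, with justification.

[⇒] Suppose m ≡ 7 mod 12. Write m = 12j + 7. Then (12j + 7)² = 144j² + 168j + 49 = 12(12j² + 14j + 4) + 1, so m² ≡ 1 (mod 12).

[⇐] This fails: take m = 1. Then 1² = 1 ≡ 1 (mod 12), yet 1 ≡ 1 (mod 12), not 7.

The forward direction holds; the converse fails.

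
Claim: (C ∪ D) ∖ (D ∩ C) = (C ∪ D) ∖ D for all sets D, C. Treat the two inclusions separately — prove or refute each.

Only the reverse inclusion holds.

(⊆) This inclusion fails. Take D = {1}, C = ∅; then 1 ∈ (C ∪ D) ∖ (D ∩ C) but 1 ∉ (C ∪ D) ∖ D.

(⊇) Let x ∈ (C ∪ D) ∖ D. Then x ∈ C and x ∉ D, from which x ∈ (C ∪ D) ∖ (D ∩ C).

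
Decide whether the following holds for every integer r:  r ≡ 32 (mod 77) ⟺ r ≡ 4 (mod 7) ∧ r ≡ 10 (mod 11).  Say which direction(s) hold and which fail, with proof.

Equivalent; both directions hold.

(→) Suppose r ≡ 32 (mod 77); write r = 77j + 32. Since 7 ∣ 77, reducing mod 7 gives r ≡ 32 ≡ 4 (mod 7); since 11 ∣ 77, reducing mod 11 gives r ≡ 32 ≡ 10 (mod 11).

(←) Conversely, if r ≡ 4 (mod 7) and r ≡ 10 (mod 11), then by the Chinese remainder theorem r ≡ 32 (mod 77). This is exactly r ≡ 32 (mod 77).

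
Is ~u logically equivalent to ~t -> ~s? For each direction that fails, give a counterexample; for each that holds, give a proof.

Forward direction. This fails. Under u = F, t = F, s = T, the left side is true but the right side is false.

Converse. This fails. Under u = T, t = F, s = F, the left side is false but the right side is true.

(⇒) fails and (⇐) fails.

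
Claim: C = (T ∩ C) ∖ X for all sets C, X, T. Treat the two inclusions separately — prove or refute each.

Only the reverse inclusion holds.

(⟸) Let x ∈ (T ∩ C) ∖ X. Then x ∈ C ∩ T and x ∉ X, from which x ∈ C.

(⟹) This inclusion fails. Take C = {1}, X = ∅, T = ∅; then 1 ∈ C but 1 ∉ (T ∩ C) ∖ X.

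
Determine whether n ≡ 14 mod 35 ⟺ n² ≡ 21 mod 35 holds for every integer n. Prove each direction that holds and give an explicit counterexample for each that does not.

(⟹) Suppose n ≡ 14 mod 35. Write n = 35j + 14. Then (35j + 14)² = 1225j² + 980j + 196 = 35(35j² + 28j + 5) + 21, so n² ≡ 21 (mod 35).

(⟸) This fails: take n = 21. Then 21² = 441 ≡ 21 (mod 35), yet 21 ≡ 21 (mod 35), not 14.

Only the forward implication holds.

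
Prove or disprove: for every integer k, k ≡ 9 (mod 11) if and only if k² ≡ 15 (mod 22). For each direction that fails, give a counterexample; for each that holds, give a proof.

Both directions fail.

(⟹) This fails: take k = 20. Then 20 ≡ 9 (mod 11), but 20² = 400 ≡ 4 (mod 22), not 15.

(⟸) This fails: take k = 13. Then 13² = 169 ≡ 15 (mod 22), yet 13 ≡ 2 (mod 11), not 9.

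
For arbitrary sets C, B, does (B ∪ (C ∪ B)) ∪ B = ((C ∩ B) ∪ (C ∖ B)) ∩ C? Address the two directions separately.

The sets are not equal: only the reverse inclusion holds.

Forward inclusion. This inclusion fails. Take C = ∅, B = {1}; then 1 ∈ (B ∪ (C ∪ B)) ∪ B but 1 ∉ ((C ∩ B) ∪ (C ∖ B)) ∩ C.

Reverse inclusion. Let x ∈ ((C ∩ B) ∪ (C ∖ B)) ∩ C. Then either x ∈ C and x ∉ B; or x ∈ C ∩ B. In each case x ∈ (B ∪ (C ∪ B)) ∪ B, so ((C ∩ B) ∪ (C ∖ B)) ∩ C ⊆ (B ∪ (C ∪ B)) ∪ B.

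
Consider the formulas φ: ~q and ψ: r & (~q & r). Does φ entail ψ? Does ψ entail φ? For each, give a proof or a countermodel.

Forward direction. This fails. Under r = F, q = F, the left side is true but the right side is false.

Converse. Assume the antecedent. If r is true, the antecedent forces (r = T, q = F), and ~q holds there. If r is false, the antecedent cannot hold. Either way ~q holds.

The forward direction fails; the converse holds.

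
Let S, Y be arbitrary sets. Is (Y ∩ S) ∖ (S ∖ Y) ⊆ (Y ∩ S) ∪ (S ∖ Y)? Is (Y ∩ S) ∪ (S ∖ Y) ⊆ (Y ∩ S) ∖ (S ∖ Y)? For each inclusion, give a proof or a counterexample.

(⊆) Let x ∈ (Y ∩ S) ∖ (S ∖ Y). Then x ∈ S ∩ Y, from which x ∈ (Y ∩ S) ∪ (S ∖ Y).

(⊇) This inclusion fails. Take S = {1}, Y = ∅; then 1 ∈ (Y ∩ S) ∪ (S ∖ Y) but 1 ∉ (Y ∩ S) ∖ (S ∖ Y).

The sets are not equal: only the forward inclusion holds.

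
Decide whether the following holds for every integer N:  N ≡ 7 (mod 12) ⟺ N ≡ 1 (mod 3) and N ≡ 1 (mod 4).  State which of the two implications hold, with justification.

(→) This fails: N = 7 gives 7 ≡ 7 (mod 12) but 7 ≡ 3 (mod 4), so the conjunction on the right does not hold.

(←) This fails: N = 1 satisfies both congruences on the right (1 ≡ 1 mod 3 and 1 ≡ 1 mod 4) yet 1 ≡ 1 (mod 12), not 7.

Both directions fail.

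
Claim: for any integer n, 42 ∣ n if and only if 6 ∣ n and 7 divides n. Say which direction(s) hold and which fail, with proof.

Forward direction. If 42 ∣ n, write n = 42q. Since 42 = 7·6, n = 6·(7q), so 6 ∣ n; and since 42 = 6·7, n = 7·(6q), so 7 ∣ n.

Converse. Suppose 6 ∣ n and 7 ∣ n. Any common multiple of 6 and 7 is a multiple of their lcm; here gcd(6, 7) = 1, so lcm(6, 7) = 6·7 = 42, so 42 ∣ n.

Both directions hold.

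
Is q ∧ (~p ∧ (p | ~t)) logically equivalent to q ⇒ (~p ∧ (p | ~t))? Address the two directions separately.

(⟹) Assume the antecedent. If t is true, the antecedent cannot hold. If t is false, the antecedent forces (t = F, q = T, p = F), and q ⇒ (~p ∧ (p | ~t)) holds there. Either way q ⇒ (~p ∧ (p | ~t)) holds.

(⟸) This fails. Under t = F, q = F, p = F, the left side is false but the right side is true.

The forward direction holds; the converse fails.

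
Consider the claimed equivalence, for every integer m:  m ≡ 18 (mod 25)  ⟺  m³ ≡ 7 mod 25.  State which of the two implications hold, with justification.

The biconditional holds.

(←) Suppose m³ ≡ 7 (mod 25). The only residue r in {0, …, 24} with r³ ≡ 7 (mod 25) is r = 18, so m ≡ 18 (mod 25).

(→) Suppose m ≡ 18 (mod 25). Write m = 25j + 18. Then (25j + 18)³ = 15625j³ + 33750j² + 24300j + 5832 = 25(625j³ + 1350j² + 972j + 233) + 7, so m³ ≡ 7 (mod 25).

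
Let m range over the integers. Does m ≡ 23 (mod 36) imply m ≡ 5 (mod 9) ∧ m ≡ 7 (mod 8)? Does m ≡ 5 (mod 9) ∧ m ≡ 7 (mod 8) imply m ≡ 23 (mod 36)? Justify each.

The forward direction fails; the converse holds.

(⟸) If m ≡ 5 (mod 9) and m ≡ 7 (mod 8), then by the Chinese remainder theorem m ≡ 23 (mod 72). Since 23 ≡ 23 (mod 36) and 36 ∣ 72, we get m ≡ 23 (mod 36).

(⟹) This fails: m = 59 gives 59 ≡ 23 (mod 36) but 59 ≡ 3 (mod 8), so the conjunction on the right does not hold.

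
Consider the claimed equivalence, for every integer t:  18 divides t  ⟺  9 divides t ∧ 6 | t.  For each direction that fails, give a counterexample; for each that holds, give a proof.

Converse. Suppose 9 ∣ t and 6 ∣ t. Any common multiple of 9 and 6 is a multiple of their lcm; here lcm(9, 6) = 9·6/gcd(9, 6) = 54/3 = 18, so 18 ∣ t.

Forward direction. If 18 ∣ t, write t = 18q. Since 18 = 2·9, t = 9·(2q), so 9 ∣ t; and since 18 = 3·6, t = 6·(3q), so 6 ∣ t.

Both directions hold.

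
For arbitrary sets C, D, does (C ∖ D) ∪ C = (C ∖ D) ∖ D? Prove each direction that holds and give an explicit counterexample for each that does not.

(⊇) Let x ∈ (C ∖ D) ∖ D. Then x ∈ C and x ∉ D, from which x ∈ (C ∖ D) ∪ C.

(⊆) This inclusion fails. Take C = {1}, D = {1}; then 1 ∈ (C ∖ D) ∪ C but 1 ∉ (C ∖ D) ∖ D.

Only the reverse inclusion holds.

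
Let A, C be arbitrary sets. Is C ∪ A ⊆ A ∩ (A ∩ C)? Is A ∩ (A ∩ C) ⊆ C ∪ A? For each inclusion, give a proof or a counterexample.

Only the reverse inclusion holds.

(⟹) This inclusion fails. Take A = {1}, C = ∅; then 1 ∈ C ∪ A but 1 ∉ A ∩ (A ∩ C).

(⟸) Let x ∈ A ∩ (A ∩ C). Then x ∈ A ∩ C, from which x ∈ C ∪ A.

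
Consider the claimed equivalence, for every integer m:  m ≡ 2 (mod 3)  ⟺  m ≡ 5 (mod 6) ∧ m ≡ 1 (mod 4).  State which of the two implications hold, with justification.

The forward direction fails; the converse holds.

Converse. If m ≡ 5 (mod 6) and m ≡ 1 (mod 4), then by the Chinese remainder theorem m ≡ 5 (mod 12). Since 5 ≡ 2 (mod 3) and 3 ∣ 12, we get m ≡ 2 (mod 3).

Forward direction. This fails: m = 8 gives 8 ≡ 2 (mod 3) but 8 ≡ 2 (mod 6), so the conjunction on the right does not hold.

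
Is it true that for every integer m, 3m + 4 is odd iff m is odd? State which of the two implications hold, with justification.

(→) Suppose 3m + 4 is odd. Since 3 is odd, 3m and m have the same parity, so 3m + 4 ≡ m + 4 (mod 2). As 4 is even, 3m + 4 is odd exactly when m is odd. Thus m is odd.

(←) Conversely, suppose m is odd; write m = 2j + 1. Then 3m + 4 = 3·(2j + 1) + 4 = 2·3j + 7, which is odd.

The biconditional holds.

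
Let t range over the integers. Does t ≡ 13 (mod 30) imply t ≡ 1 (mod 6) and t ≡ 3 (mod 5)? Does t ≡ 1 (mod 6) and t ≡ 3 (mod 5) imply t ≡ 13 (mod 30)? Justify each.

[⇒] Suppose t ≡ 13 (mod 30); write t = 30j + 13. Since 6 ∣ 30, reducing mod 6 gives t ≡ 13 ≡ 1 (mod 6); since 5 ∣ 30, reducing mod 5 gives t ≡ 13 ≡ 3 (mod 5).

[⇐] Conversely, if t ≡ 1 (mod 6) and t ≡ 3 (mod 5), then by the Chinese remainder theorem t ≡ 13 (mod 30). This is exactly t ≡ 13 (mod 30).

Both directions hold; the statement is true.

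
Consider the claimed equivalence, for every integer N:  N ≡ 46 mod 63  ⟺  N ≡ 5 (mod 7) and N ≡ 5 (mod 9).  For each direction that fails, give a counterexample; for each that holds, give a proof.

[⇒] This fails: N = 46 gives 46 ≡ 46 (mod 63) but 46 ≡ 4 (mod 7), so the conjunction on the right does not hold.

[⇐] This fails: N = 5 satisfies both congruences on the right (5 ≡ 5 mod 7 and 5 ≡ 5 mod 9) yet 5 ≡ 5 (mod 63), not 46.

Neither implication holds.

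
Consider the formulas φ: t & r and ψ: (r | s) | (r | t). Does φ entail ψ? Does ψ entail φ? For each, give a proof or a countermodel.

(⇐) This fails. Under r = T, s = F, t = F, the left side is false but the right side is true.

(⇒) Assume the antecedent. If r is true, (r | s) | (r | t) reduces to true regardless of the other variables. If r is false, the antecedent cannot hold. Either way (r | s) | (r | t) holds.

(⇒) holds; (⇐) fails.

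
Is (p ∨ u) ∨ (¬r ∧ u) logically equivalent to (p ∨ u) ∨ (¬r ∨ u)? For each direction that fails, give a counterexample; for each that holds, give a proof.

(⇒) holds; (⇐) fails.

(⇒) Assume the antecedent. If u is true, (p ∨ u) ∨ (¬r ∨ u) reduces to true regardless of the other variables. If u is false, the antecedent forces (u = F, p = T, r = F) or (u = F, p = T, r = T), and (p ∨ u) ∨ (¬r ∨ u) holds there. Either way (p ∨ u) ∨ (¬r ∨ u) holds.

(⇐) This fails. Under u = F, p = F, r = F, the left side is false but the right side is true.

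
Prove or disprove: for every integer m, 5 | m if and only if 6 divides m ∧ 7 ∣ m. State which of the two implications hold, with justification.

(⇒) fails and (⇐) fails.

Forward direction. This fails: take m = 5. Certainly 5 ∣ 5, but 6 ∤ 5.

Converse. This fails: take m = 42. Both 6 ∣ 42 and 7 ∣ 42, yet 42 is not a multiple of 5 (since 42 = 8·5 + 2), so 5 ∤ 42.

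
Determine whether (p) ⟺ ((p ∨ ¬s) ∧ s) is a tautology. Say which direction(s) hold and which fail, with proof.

(⇒) fails; (⇐) holds.

Converse. Assume the antecedent. If p is true, p reduces to true regardless of the other variables. If p is false, the antecedent cannot hold. Either way p holds.

Forward direction. This fails. Under p = T, s = F, the left side is true but the right side is false.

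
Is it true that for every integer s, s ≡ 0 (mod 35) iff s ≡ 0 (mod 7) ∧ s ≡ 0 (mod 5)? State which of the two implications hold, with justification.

(←) If s ≡ 0 (mod 7) and s ≡ 0 (mod 5), then by the Chinese remainder theorem s ≡ 0 (mod 35). This is exactly s ≡ 0 (mod 35).

(→) Suppose s ≡ 0 (mod 35); write s = 35j + 0. Since 7 ∣ 35, reducing mod 7 gives s ≡ 0 (mod 7); since 5 ∣ 35, reducing mod 5 gives s ≡ 0 (mod 5).

Both directions hold; the statement is true.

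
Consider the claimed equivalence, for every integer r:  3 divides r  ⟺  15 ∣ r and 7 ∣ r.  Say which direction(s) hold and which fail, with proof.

[⇐] Suppose 15 ∣ r and 7 ∣ r. Any common multiple of 15 and 7 is a multiple of their lcm; here gcd(15, 7) = 1, so lcm(15, 7) = 15·7 = 105, so 105 ∣ r. Since 3 ∣ 105, it follows that 3 ∣ r.

[⇒] This fails: take r = 3. Certainly 3 ∣ 3, but 15 ∤ 3.

The forward direction fails; the converse holds.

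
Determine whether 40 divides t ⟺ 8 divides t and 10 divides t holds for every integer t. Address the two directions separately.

Equivalent; both directions hold.

(⟹) If 40 ∣ t, write t = 40q. Since 40 = 5·8, t = 8·(5q), so 8 ∣ t; and since 40 = 4·10, t = 10·(4q), so 10 ∣ t.

(⟸) Suppose 8 ∣ t and 10 ∣ t. Any common multiple of 8 and 10 is a multiple of their lcm; here lcm(8, 10) = 8·10/gcd(8, 10) = 80/2 = 40, so 40 ∣ t.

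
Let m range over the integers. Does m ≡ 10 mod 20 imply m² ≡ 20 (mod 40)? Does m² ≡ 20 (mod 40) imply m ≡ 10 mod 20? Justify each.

(←) The residues r modulo 40 with r² ≡ 20 (mod 40) are exactly {10, 30}, and each is ≡ 10 (mod 20).

(→) Suppose m ≡ 10 (mod 20). Working modulo 40, m ∈ {10, 30}; for each such r, r² ≡ 20 (mod 40).

The biconditional holds.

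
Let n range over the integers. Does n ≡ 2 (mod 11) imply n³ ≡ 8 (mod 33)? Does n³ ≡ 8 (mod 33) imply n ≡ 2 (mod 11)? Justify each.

Only the reverse direction holds.

(⟹) This fails: take n = 13. Then 13 ≡ 2 (mod 11), but 13³ = 2197 ≡ 19 (mod 33), not 8.

(⟸) Conversely, the residues r modulo 33 with r³ ≡ 8 (mod 33) are exactly {2}, and each is ≡ 2 (mod 11).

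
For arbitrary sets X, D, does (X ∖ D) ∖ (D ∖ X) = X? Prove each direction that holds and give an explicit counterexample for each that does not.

(⊆) Let x ∈ (X ∖ D) ∖ (D ∖ X). Then x ∈ X and x ∉ D, from which x ∈ X.

(⊇) This inclusion fails. Take X = {1}, D = {1}; then 1 ∈ X but 1 ∉ (X ∖ D) ∖ (D ∖ X).

The sets are not equal: only the forward inclusion holds.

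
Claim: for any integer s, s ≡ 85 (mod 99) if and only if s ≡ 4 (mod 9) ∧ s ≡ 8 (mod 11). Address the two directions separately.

(⇒) Suppose s ≡ 85 (mod 99); write s = 99j + 85. Since 9 ∣ 99, reducing mod 9 gives s ≡ 85 ≡ 4 (mod 9); since 11 ∣ 99, reducing mod 11 gives s ≡ 85 ≡ 8 (mod 11).

(⇐) Conversely, if s ≡ 4 (mod 9) and s ≡ 8 (mod 11), then by the Chinese remainder theorem s ≡ 85 (mod 99). This is exactly s ≡ 85 (mod 99).

Both implications hold.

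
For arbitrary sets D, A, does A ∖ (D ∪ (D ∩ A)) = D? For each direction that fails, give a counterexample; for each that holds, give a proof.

(⟹) This inclusion fails. Take D = ∅, A = {1}; then 1 ∈ A ∖ (D ∪ (D ∩ A)) but 1 ∉ D.

(⟸) This inclusion fails. Take D = {1}, A = ∅; then 1 ∈ D but 1 ∉ A ∖ (D ∪ (D ∩ A)).

Neither inclusion holds.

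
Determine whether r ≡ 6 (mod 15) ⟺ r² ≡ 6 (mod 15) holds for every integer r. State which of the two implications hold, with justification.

(→) Suppose r ≡ 6 (mod 15). Write r = 15j + 6. Then (15j + 6)² = 225j² + 180j + 36 = 15(15j² + 12j + 2) + 6, so r² ≡ 6 (mod 15).

(←) This fails: take r = 9. Then 9² = 81 ≡ 6 (mod 15), yet 9 ≡ 9 (mod 15), not 6.

Only the forward direction holds.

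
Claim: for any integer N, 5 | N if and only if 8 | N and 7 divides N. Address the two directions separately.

(⇒) fails and (⇐) fails.

Forward direction. This fails: take N = 5. Certainly 5 ∣ 5, but 8 ∤ 5.

Converse. This fails: take N = 56. Both 8 ∣ 56 and 7 ∣ 56, yet 56 is not a multiple of 5 (since 56 = 11·5 + 1), so 5 ∤ 56.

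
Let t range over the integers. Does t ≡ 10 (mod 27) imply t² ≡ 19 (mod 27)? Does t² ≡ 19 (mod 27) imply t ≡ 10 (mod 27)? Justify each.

Not equivalent: only (⇒) holds.

(→) Suppose t ≡ 10 (mod 27). Write t = 27j + 10. Then (27j + 10)² = 729j² + 540j + 100 = 27(27j² + 20j + 3) + 19, so t² ≡ 19 (mod 27).

(←) This fails: take t = 17. Then 17² = 289 ≡ 19 (mod 27), yet 17 ≡ 17 (mod 27), not 10.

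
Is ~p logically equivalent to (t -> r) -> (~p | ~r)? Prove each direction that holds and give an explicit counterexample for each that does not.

(⇒) Assume the antecedent. If t is true, the antecedent forces (t = T, p = F, r = F) or (t = T, p = F, r = T), and (t -> r) -> (~p | ~r) holds there. If t is false, the antecedent forces (t = F, p = F, r = F) or (t = F, p = F, r = T), and (t -> r) -> (~p | ~r) holds there. Either way (t -> r) -> (~p | ~r) holds.

(⇐) This fails. Under t = F, p = T, r = F, the left side is false but the right side is true.

The forward direction holds; the converse fails.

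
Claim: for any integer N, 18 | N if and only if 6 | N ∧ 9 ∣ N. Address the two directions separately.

Equivalent; both directions hold.

(⟹) If 18 ∣ N, write N = 18q. Since 18 = 3·6, N = 6·(3q), so 6 ∣ N; and since 18 = 2·9, N = 9·(2q), so 9 ∣ N.

(⟸) Suppose 6 ∣ N and 9 ∣ N. Any common multiple of 6 and 9 is a multiple of their lcm; here lcm(6, 9) = 6·9/gcd(6, 9) = 54/3 = 18, so 18 ∣ N.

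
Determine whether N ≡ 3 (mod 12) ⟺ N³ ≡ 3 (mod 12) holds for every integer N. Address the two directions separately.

(→) Suppose N ≡ 3 (mod 12). Write N = 12j + 3. Then (12j + 3)³ = 1728j³ + 1296j² + 324j + 27 = 12(144j³ + 108j² + 27j + 2) + 3, so N³ ≡ 3 (mod 12).

(←) For the converse, argue contrapositively. If N ≢ 3 (mod 12), then N is congruent to one of 0, 1, 2, 4, 5, 6, 7, 8, 9, 10, 11 modulo 12, and these give N³ ≡ 0, 1, 8, 4, 5, 0, 7, 8, 9, 4, 11 respectively — never 3.

The biconditional holds.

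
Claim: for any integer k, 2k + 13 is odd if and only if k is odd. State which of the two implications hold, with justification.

(⇒) This fails: take k = 4. Then 2k + 13 = 21, which is odd, yet k = 4 is even, not odd.

(⇐) Suppose k is odd. Since 2 is even, 2k is even for every k, so 2k + 13 has the same parity as 13, which is odd. Hence 2k + 13 is odd.

The forward direction fails; the converse holds.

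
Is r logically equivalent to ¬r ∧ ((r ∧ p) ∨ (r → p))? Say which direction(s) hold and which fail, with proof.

[⇒] This fails. Under r = T, p = F, the left side is true but the right side is false.

[⇐] This fails. Under r = F, p = F, the left side is false but the right side is true.

Neither implication holds.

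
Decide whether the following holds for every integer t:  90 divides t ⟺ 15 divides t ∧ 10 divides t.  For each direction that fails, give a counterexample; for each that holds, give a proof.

(⟹) If 90 ∣ t, write t = 90q. Since 90 = 6·15, t = 15·(6q), so 15 ∣ t; and since 90 = 9·10, t = 10·(9q), so 10 ∣ t.

(⟸) This fails: take t = 30. Both 15 ∣ 30 and 10 ∣ 30, yet 30 is not a multiple of 90 (since 30 = 0·90 + 30), so 90 ∤ 30.

Only the forward direction holds.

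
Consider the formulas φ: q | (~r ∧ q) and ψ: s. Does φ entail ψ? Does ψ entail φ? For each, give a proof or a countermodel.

(⇒) This fails. Under q = T, s = F, r = F, the left side is true but the right side is false.

(⇐) This fails. Under q = F, s = T, r = F, the left side is false but the right side is true.

Both directions fail.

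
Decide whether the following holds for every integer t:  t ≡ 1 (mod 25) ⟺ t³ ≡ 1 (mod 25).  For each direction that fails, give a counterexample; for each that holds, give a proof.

(→) Suppose t ≡ 1 (mod 25). Write t = 25j + 1. Then (25j + 1)³ = 15625j³ + 1875j² + 75j + 1 = 25(625j³ + 75j² + 3j) + 1, so t³ ≡ 1 (mod 25).

(←) Conversely, suppose t³ ≡ 1 (mod 25). The only residue r in {0, …, 24} with r³ ≡ 1 (mod 25) is r = 1, so t ≡ 1 (mod 25).

The biconditional holds.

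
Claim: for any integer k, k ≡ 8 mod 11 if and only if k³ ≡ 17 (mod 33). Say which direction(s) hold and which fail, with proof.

[⇐] The residues r modulo 33 with r³ ≡ 17 (mod 33) are exactly {8}, and each is ≡ 8 (mod 11).

[⇒] This fails: take k = 19. Then 19 ≡ 8 (mod 11), but 19³ = 6859 ≡ 28 (mod 33), not 17.

Not equivalent: only (⇐) holds.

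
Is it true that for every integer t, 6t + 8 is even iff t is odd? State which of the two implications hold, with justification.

(⇒) This fails: take t = 0. Then 6t + 8 = 8, which is even, yet t = 0 is even, not odd.

(⇐) Suppose t is odd. Since 6 is even, 6t is even for every t, so 6t + 8 has the same parity as 8, which is even. Hence 6t + 8 is even.

(⇒) fails; (⇐) holds.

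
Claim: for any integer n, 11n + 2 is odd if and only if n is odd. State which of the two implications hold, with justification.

The biconditional holds.

(⟸) Suppose n is odd; write n = 2j + 1. Then 11n + 2 = 11·(2j + 1) + 2 = 2·11j + 13, which is odd.

(⟹) Suppose 11n + 2 is odd. Since 11 is odd, 11n and n have the same parity, so 11n + 2 ≡ n + 2 (mod 2). As 2 is even, 11n + 2 is odd exactly when n is odd. Thus n is odd.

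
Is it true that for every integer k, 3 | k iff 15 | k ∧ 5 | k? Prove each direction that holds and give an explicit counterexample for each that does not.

(⇒) fails; (⇐) holds.

[⇒] This fails: take k = 3. Certainly 3 ∣ 3, but 15 ∤ 3.

[⇐] Suppose 15 ∣ k and 5 ∣ k. Any common multiple of 15 and 5 is a multiple of their lcm; here lcm(15, 5) = 15·5/gcd(15, 5) = 75/5 = 15, so 15 ∣ k. Since 3 ∣ 15, it follows that 3 ∣ k.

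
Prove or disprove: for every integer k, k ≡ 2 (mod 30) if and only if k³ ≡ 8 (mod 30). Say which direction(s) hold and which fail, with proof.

Both directions hold.

(⇒) Suppose k ≡ 2 (mod 30). Write k = 30j + 2. Then (30j + 2)³ = 27000j³ + 5400j² + 360j + 8 = 30(900j³ + 180j² + 12j) + 8, so k³ ≡ 8 (mod 30).

(⇐) Conversely, suppose k³ ≡ 8 (mod 30). The only residue r in {0, …, 29} with r³ ≡ 8 (mod 30) is r = 2, so k ≡ 2 (mod 30).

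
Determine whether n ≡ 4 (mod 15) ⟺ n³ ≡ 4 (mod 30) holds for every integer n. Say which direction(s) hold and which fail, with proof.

(⇒) fails; (⇐) holds.

[⇒] This fails: take n = 19. Then 19 ≡ 4 (mod 15), but 19³ = 6859 ≡ 19 (mod 30), not 4.

[⇐] Conversely, the residues r modulo 30 with r³ ≡ 4 (mod 30) are exactly {4}, and each is ≡ 4 (mod 15).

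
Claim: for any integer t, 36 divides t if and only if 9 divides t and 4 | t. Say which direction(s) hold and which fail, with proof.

Both directions hold; the statement is true.

(⟹) If 36 ∣ t, write t = 36q. Since 36 = 4·9, t = 9·(4q), so 9 ∣ t; and since 36 = 9·4, t = 4·(9q), so 4 ∣ t.

(⟸) Suppose 9 ∣ t and 4 ∣ t. Any common multiple of 9 and 4 is a multiple of their lcm; here gcd(9, 4) = 1, so lcm(9, 4) = 9·4 = 36, so 36 ∣ t.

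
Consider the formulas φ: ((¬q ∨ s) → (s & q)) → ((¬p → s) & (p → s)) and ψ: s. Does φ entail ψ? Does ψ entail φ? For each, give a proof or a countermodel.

Not equivalent: only (⇐) holds.

(←) Assume the antecedent. If s is true, the consequent reduces to true regardless of the other variables. If s is false, the antecedent cannot hold. Either way the consequent holds.

(→) This fails. Under s = F, p = F, q = F, the left side is true but the right side is false.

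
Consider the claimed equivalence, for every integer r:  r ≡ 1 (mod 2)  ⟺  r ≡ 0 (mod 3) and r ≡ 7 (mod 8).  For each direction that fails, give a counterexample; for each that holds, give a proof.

Not equivalent: only (⇐) holds.

Forward direction. This fails: r = 1 gives 1 ≡ 1 (mod 2) but 1 ≡ 1 (mod 3), so the conjunction on the right does not hold.

Converse. If r ≡ 0 (mod 3) and r ≡ 7 (mod 8), then by the Chinese remainder theorem r ≡ 15 (mod 24). Since 15 ≡ 1 (mod 2) and 2 ∣ 24, we get r ≡ 1 (mod 2).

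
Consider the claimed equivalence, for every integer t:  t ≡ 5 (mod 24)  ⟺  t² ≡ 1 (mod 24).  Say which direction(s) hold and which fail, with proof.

Not equivalent: only (⇒) holds.

[⇒] Suppose t ≡ 5 (mod 24). Write t = 24j + 5. Then (24j + 5)² = 576j² + 240j + 25 = 24(24j² + 10j + 1) + 1, so t² ≡ 1 (mod 24).

[⇐] This fails: take t = 1. Then 1² = 1 ≡ 1 (mod 24), yet 1 ≡ 1 (mod 24), not 5.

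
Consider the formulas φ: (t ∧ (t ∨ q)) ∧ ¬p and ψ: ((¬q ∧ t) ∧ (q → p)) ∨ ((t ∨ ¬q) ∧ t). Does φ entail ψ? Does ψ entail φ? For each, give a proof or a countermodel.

Only the forward direction holds.

(⇒) Assume the antecedent. If p is true, the antecedent cannot hold. If p is false, the antecedent forces (p = F, q = F, t = T) or (p = F, q = T, t = T), and the consequent holds there. Either way the consequent holds.

(⇐) This fails. Under p = T, q = F, t = T, the left side is false but the right side is true.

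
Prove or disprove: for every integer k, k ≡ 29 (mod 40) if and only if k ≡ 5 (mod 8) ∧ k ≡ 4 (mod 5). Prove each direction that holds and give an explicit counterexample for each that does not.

Forward direction. Suppose k ≡ 29 (mod 40); write k = 40j + 29. Since 8 ∣ 40, reducing mod 8 gives k ≡ 29 ≡ 5 (mod 8); since 5 ∣ 40, reducing mod 5 gives k ≡ 29 ≡ 4 (mod 5).

Converse. If k ≡ 5 (mod 8) and k ≡ 4 (mod 5), then by the Chinese remainder theorem k ≡ 29 (mod 40). This is exactly k ≡ 29 (mod 40).

Both implications hold.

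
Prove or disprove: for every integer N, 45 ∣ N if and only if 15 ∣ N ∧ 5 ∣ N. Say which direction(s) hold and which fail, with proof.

Only the forward implication holds.

(→) If 45 ∣ N, write N = 45q. Since 45 = 3·15, N = 15·(3q), so 15 ∣ N; and since 45 = 9·5, N = 5·(9q), so 5 ∣ N.

(←) This fails: take N = 15. Both 15 ∣ 15 and 5 ∣ 15, yet 15 is not a multiple of 45 (since 15 = 0·45 + 15), so 45 ∤ 15.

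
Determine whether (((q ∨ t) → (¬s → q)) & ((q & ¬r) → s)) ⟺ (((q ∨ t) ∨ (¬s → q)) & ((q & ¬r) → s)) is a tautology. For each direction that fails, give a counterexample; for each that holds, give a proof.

[⇒] This fails. Under t = F, r = F, q = F, s = F, the left side is true but the right side is false.

[⇐] This fails. Under t = T, r = F, q = F, s = F, the left side is false but the right side is true.

(⇒) fails and (⇐) fails.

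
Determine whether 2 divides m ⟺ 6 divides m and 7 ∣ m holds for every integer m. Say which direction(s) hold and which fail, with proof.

Only the converse holds.

(⇒) This fails: take m = 2. Certainly 2 ∣ 2, but 6 ∤ 2.

(⇐) Suppose 6 ∣ m and 7 ∣ m. Any common multiple of 6 and 7 is a multiple of their lcm; here gcd(6, 7) = 1, so lcm(6, 7) = 6·7 = 42, so 42 ∣ m. Since 2 ∣ 42, it follows that 2 ∣ m.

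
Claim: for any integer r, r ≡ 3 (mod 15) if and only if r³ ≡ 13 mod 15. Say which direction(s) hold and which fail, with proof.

Both directions fail.

Forward direction. This fails: take r = 3. Then 3 ≡ 3 (mod 15), but 3³ = 27 ≡ 12 (mod 15), not 13.

Converse. This fails: take r = 7. Then 7³ = 343 ≡ 13 (mod 15), yet 7 ≡ 7 (mod 15), not 3.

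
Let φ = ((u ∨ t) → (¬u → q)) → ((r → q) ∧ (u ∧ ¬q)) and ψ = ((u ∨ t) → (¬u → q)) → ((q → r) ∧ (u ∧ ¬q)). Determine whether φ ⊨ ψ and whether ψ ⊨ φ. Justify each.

Forward direction. Assume the antecedent. If u is true, the antecedent forces (r = F, u = T, q = F, t = F) or (r = F, u = T, q = F, t = T), and the consequent holds there. If u is false, the antecedent forces (r = F, u = F, q = F, t = T) or (r = T, u = F, q = F, t = T), and the consequent holds there. Either way the consequent holds.

Converse. This fails. Under r = T, u = T, q = F, t = F, the left side is false but the right side is true.

Only the forward direction holds.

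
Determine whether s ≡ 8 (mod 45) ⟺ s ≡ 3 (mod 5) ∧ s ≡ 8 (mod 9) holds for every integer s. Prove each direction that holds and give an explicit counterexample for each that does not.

(→) Suppose s ≡ 8 (mod 45); write s = 45j + 8. Since 5 ∣ 45, reducing mod 5 gives s ≡ 8 ≡ 3 (mod 5); since 9 ∣ 45, reducing mod 9 gives s ≡ 8 (mod 9).

(←) Conversely, if s ≡ 3 (mod 5) and s ≡ 8 (mod 9), then by the Chinese remainder theorem s ≡ 8 (mod 45). This is exactly s ≡ 8 (mod 45).

Equivalent; both directions hold.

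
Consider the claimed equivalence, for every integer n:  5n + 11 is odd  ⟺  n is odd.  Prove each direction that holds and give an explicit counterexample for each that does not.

Both directions fail.

(→) This fails: n = 0 gives 5n + 11 = 11, which is odd, but 0 is even, not odd.

(←) This also fails: n = 5 is odd, but 5n + 11 = 36 is even, not odd.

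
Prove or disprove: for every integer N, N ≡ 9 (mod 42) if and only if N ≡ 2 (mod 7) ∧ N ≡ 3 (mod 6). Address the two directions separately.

The biconditional holds.

[⇒] Suppose N ≡ 9 (mod 42); write N = 42j + 9. Since 7 ∣ 42, reducing mod 7 gives N ≡ 9 ≡ 2 (mod 7); since 6 ∣ 42, reducing mod 6 gives N ≡ 9 ≡ 3 (mod 6).

[⇐] Conversely, if N ≡ 2 (mod 7) and N ≡ 3 (mod 6), then by the Chinese remainder theorem N ≡ 9 (mod 42). This is exactly N ≡ 9 (mod 42).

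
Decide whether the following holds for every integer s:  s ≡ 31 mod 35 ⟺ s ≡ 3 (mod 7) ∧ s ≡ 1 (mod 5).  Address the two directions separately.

Both directions hold.

Forward direction. Suppose s ≡ 31 (mod 35); write s = 35j + 31. Since 7 ∣ 35, reducing mod 7 gives s ≡ 31 ≡ 3 (mod 7); since 5 ∣ 35, reducing mod 5 gives s ≡ 31 ≡ 1 (mod 5).

Converse. If s ≡ 3 (mod 7) and s ≡ 1 (mod 5), then by the Chinese remainder theorem s ≡ 31 (mod 35). This is exactly s ≡ 31 (mod 35).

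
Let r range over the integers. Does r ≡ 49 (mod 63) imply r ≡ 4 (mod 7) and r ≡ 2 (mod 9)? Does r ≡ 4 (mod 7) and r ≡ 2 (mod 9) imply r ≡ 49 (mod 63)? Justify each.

Both directions fail.

(⇒) This fails: r = 49 gives 49 ≡ 49 (mod 63) but 49 ≡ 0 (mod 7), so the conjunction on the right does not hold.

(⇐) This fails: r = 11 satisfies both congruences on the right (11 ≡ 4 mod 7 and 11 ≡ 2 mod 9) yet 11 ≡ 11 (mod 63), not 49.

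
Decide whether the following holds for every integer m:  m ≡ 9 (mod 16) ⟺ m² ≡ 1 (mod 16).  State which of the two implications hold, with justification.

Not equivalent: only (⇒) holds.

(⇒) Suppose m ≡ 9 (mod 16). Write m = 16j + 9. Then (16j + 9)² = 256j² + 288j + 81 = 16(16j² + 18j + 5) + 1, so m² ≡ 1 (mod 16).

(⇐) This fails: take m = 1. Then 1² = 1 ≡ 1 (mod 16), yet 1 ≡ 1 (mod 16), not 9.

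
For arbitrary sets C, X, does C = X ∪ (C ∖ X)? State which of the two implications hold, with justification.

Only the forward inclusion holds.

Forward inclusion. Let x ∈ C. Then either x ∈ C and x ∉ X; or x ∈ C ∩ X. In each case x ∈ X ∪ (C ∖ X), so C ⊆ X ∪ (C ∖ X).

Reverse inclusion. This inclusion fails. Take C = ∅, X = {1}; then 1 ∈ X ∪ (C ∖ X) but 1 ∉ C.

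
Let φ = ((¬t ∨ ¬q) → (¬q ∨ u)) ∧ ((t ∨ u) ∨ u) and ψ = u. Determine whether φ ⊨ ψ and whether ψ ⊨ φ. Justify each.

(⇒) This fails. Under q = F, t = T, u = F, the left side is true but the right side is false.

(⇐) Assume the antecedent. If q is true, the antecedent forces (q = T, t = F, u = T) or (q = T, t = T, u = T), and the consequent holds there. If q is false, the antecedent forces (q = F, t = F, u = T) or (q = F, t = T, u = T), and the consequent holds there. Either way the consequent holds.

Only the reverse direction holds.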